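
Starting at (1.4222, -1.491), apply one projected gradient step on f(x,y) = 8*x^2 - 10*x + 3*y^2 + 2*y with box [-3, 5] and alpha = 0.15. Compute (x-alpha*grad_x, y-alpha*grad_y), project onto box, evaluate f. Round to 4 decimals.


Step 1: Compute gradient at (1.4222, -1.491).
grad_x = 2*8*1.4222 - 10 = 12.7552
grad_y = 2*3*-1.491 + 2 = -6.946
Step 2: Gradient step.
x_raw = 1.4222 - 0.15*12.7552 = -0.4911
y_raw = -1.491 - 0.15*-6.946 = -0.4491
Step 3: Project onto [-3, 5].
x_proj = clip(-0.4911) = -0.4911
y_proj = clip(-0.4491) = -0.4491
Step 4: Evaluate f.
f(-0.4911, -0.4491) = 6.5469


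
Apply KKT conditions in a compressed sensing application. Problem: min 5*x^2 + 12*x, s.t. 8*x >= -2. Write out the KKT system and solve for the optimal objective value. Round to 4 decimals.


Step 1: Try lambda = 0 (constraint inactive).
x_unc = -12/(2*5) = -1.2
Check: 8*-1.2 = -9.6 < -2 -- violated!
Step 2: Constraint must be active: 8*x = -2
x* = -2/8 = -0.25
lambda = (2*5*(-0.25) + 12)/8 = 1.1875
Step 3: Compute optimal value.
f(x*) = 5*(-0.25)^2 + 12*(-0.25) = -2.6875


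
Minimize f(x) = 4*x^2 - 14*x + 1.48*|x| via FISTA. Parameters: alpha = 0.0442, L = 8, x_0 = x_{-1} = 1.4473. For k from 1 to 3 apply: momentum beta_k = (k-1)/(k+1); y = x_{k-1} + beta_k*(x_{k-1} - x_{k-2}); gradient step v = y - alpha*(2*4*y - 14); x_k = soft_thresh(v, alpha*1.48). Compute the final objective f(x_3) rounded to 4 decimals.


FISTA on f(x) = 4*x^2 - 14*x + 1.48*|x|
L = 8, alpha = 0.0442
Iteration 1: beta = 0.0, y = 1.4473 + 0.0*(1.4473 - 1.4473) = 1.4473
  grad(y) = -2.4216, v = y - alpha*grad = 1.5543
  prox(v) = soft_thresh(1.5543, 0.0654) = 1.4889
Iteration 2: beta = 0.3333, y = 1.4889 + 0.3333*(1.4889 - 1.4473) = 1.5028
  grad(y) = -1.9777, v = y - alpha*grad = 1.5902
  prox(v) = soft_thresh(1.5902, 0.0654) = 1.5248
Iteration 3: beta = 0.5, y = 1.5248 + 0.5*(1.5248 - 1.4889) = 1.5427
  grad(y) = -1.6582, v = y - alpha*grad = 1.616
  prox(v) = soft_thresh(1.616, 0.0654) = 1.5506
f(x_3) = 4*1.5506^2 - 14*1.5506 + 1.48*|1.5506| = -9.7961


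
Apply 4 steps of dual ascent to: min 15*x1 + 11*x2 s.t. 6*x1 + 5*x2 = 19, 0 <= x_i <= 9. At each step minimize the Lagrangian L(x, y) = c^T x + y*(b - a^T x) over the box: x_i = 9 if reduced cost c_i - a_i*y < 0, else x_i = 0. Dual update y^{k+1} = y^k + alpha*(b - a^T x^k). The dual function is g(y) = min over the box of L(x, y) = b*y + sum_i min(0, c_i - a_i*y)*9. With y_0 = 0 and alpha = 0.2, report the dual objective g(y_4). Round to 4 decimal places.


Dual ascent for LP: min 15*x1 + 11*x2, 6*x1 + 5*x2 = 19, 0 <= x_i <= 9
Step 1: y^k = 0.0, reduced costs: (15.0, 11.0)
  x^k = (0.0, 0.0), subgradient = b - a^T x = 19.0
  y^{k+1} = 0.0 + 0.2*19.0 = 3.8
Step 2: y^k = 3.8, reduced costs: (-7.8, -8.0)
  x^k = (9.0, 9.0), subgradient = b - a^T x = -80.0
  y^{k+1} = 3.8 + 0.2*-80.0 = -12.2
Step 3: y^k = -12.2, reduced costs: (88.2, 72.0)
  x^k = (0.0, 0.0), subgradient = b - a^T x = 19.0
  y^{k+1} = -12.2 + 0.2*19.0 = -8.4
Step 4: y^k = -8.4, reduced costs: (65.4, 53.0)
  x^k = (0.0, 0.0), subgradient = b - a^T x = 19.0
  y^{k+1} = -8.4 + 0.2*19.0 = -4.6
Dual objective at y_4 = -4.6: reduced costs (42.6, 34.0), box minimizer x = (0.0, 0.0)
g(y_4) = b*y + (c1 - a1*y)*x1 + (c2 - a2*y)*x2 = 19*(-4.6) + 42.6*0.0 + 34.0*0.0 = -87.4 + 0.0 + 0.0 = -87.4


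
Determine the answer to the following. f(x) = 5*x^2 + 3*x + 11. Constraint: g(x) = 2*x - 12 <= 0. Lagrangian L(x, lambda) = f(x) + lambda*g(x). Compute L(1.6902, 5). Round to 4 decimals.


Step 1: Evaluate f(x).
f(1.6902) = 5*1.6902^2 + 3*1.6902 + 11 = 30.3545
Step 2: Evaluate g(x).
g(1.6902) = 2*1.6902 - 12 = -8.6196
Step 3: Compute Lagrangian.
L = 30.3545 + 5*-8.6196 = -12.7435


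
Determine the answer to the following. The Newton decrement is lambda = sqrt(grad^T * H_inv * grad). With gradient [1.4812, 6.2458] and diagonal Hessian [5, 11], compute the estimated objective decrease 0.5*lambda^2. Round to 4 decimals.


Step 1: H is diagonal, so H^(-1) * g = [0.2962, 0.5678].
Step 2: g^T H^(-1) g = sum_i g_i^2 / H_ii
  = (1.4812)^2/5 + (6.2458)^2/11
  = 0.4388 + 3.5464 = 3.9852
Step 3: Objective decrease = 0.5 * g^T H^(-1) g = 1.9926


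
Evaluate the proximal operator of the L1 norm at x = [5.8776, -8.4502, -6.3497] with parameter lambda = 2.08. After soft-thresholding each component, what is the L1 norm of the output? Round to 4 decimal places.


Soft-thresholding with lambda = 2.08:
prox(5.8776) = sign(5.8776)*max(|5.8776| - 2.08, 0) = 3.7976
prox(-8.4502) = sign(-8.4502)*max(|-8.4502| - 2.08, 0) = -6.3702
prox(-6.3497) = sign(-6.3497)*max(|-6.3497| - 2.08, 0) = -4.2697
prox(x) = [3.7976, -6.3702, -4.2697]
||prox(x)||_1 = 3.7976 + 6.3702 + 4.2697 = 14.4375


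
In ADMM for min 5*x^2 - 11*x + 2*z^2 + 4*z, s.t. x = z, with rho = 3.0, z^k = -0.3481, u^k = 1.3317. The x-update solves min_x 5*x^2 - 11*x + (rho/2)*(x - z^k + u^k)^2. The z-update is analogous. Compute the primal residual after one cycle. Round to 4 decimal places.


ADMM iteration with rho = 3.0, z^k = -0.3481, u^k = 1.3317
Step 1: x-update.
Minimize 5*x^2 - 11*x + (3.0/2)*(x + 0.3481 + 1.3317)^2
FOC: (2*5 + 3.0)*x = 11 + 3.0*(-0.3481 - 1.3317)
x^{k+1} = 0.4585
Step 2: z-update.
Minimize 2*z^2 + 4*z + (3.0/2)*(0.4585 - z + 1.3317)^2
FOC: (2*2 + 3.0)*z = -4 + 3.0*(0.4585 + 1.3317)
z^{k+1} = 0.1958
Step 3: u-update.
u^{k+1} = 1.3317 + 0.4585 - 0.1958 = 1.5944
Step 4: Primal residual = |0.4585 - 0.1958| = 0.2627


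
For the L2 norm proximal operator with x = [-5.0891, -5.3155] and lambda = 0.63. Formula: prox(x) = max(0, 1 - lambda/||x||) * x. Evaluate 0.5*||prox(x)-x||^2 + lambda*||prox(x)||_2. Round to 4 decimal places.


Step 1: Compute ||x||.
||x|| = 7.3589
Step 2: Compute scaling factor.
scale = max(0, 1 - 0.63/7.3589) = 0.9144
Step 3: prox(x) = [-4.6534, -4.8604]
||prox(x)|| = 6.7289
Step 4: Proximal objective.
0.5*||prox-x||^2 = 0.1985
lambda*||prox|| = 4.2392
Total = 4.4377


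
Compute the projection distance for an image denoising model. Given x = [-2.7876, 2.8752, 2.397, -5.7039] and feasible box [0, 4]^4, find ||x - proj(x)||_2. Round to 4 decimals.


Project each component onto [0, 4].
clip(-2.7876) = 0.0, clip(2.8752) = 2.8752, clip(2.397) = 2.397, clip(-5.7039) = 0.0
Projection = [0.0, 2.8752, 2.397, 0.0]
Squared diffs: [7.7707, 0.0, 0.0, 32.5345]
Distance = sqrt(40.3052) = 6.3486


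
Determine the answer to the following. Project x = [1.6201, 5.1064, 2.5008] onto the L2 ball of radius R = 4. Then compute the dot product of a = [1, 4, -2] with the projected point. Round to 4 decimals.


Step 1: Compute ||x|| (intermediates to 6 decimals).
||x|| = sqrt(1.6201^2 + 5.1064^2 + 2.5008^2) = 5.912195
Step 2: Project.
Since ||x|| > R, scale = R/||x|| = 4/5.912195 = 0.676568, proj(x) = scale * x
proj(x) = [1.096108, 3.454827, 1.691961]
Step 3: Dot product.
a^T * proj(x) = 1*1.096108 + 4*3.454827 - 2*1.691961 = 11.5315


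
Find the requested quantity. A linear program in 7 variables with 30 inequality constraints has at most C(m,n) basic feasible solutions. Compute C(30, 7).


Each vertex corresponds to some choice of n active constraints out of m, so the number of vertices is at most C(m, n) = m! / (n!(m-n)!).
m = 30, n = 7
Numerator: 30 * 29 * 28 * 27 * 26 * 25 * 24
Denominator: 7! = 5040
C(30, 7) = 2035800


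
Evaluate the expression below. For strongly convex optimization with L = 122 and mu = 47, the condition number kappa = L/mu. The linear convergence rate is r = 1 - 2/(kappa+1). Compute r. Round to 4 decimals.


Step 1: Compute the condition number.
kappa = L/mu = 122/47 = 2.5957
Step 2: Compute the convergence rate.
r = 1 - 2/(kappa + 1) = 1 - 2*mu/(L + mu) = (L - mu)/(L + mu) = 75/169 = 0.4438


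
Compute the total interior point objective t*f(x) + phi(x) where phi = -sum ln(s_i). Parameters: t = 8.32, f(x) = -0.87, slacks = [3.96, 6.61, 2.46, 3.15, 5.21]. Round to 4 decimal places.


Step 1: Compute log-barrier.
ln values: [1.3762, 1.8886, 0.9002, 1.1474, 1.6506]
phi = -(1.3762 + 1.8886 + 0.9002 + 1.1474 + 1.6506) = -6.963
Step 2: Compute augmented objective.
t*f(x) = 8.32*-0.87 = -7.2384
Total = -7.2384 - 6.963 = -14.2014


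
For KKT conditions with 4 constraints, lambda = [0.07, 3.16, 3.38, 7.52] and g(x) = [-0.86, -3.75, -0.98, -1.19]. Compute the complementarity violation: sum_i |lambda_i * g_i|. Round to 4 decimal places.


KKT complementary slackness check:
lambda_1 * g_1 = 0.07 * -0.86 = -0.0602
lambda_2 * g_2 = 3.16 * -3.75 = -11.85
lambda_3 * g_3 = 3.38 * -0.98 = -3.3124
lambda_4 * g_4 = 7.52 * -1.19 = -8.9488
Total violation = 0.0602 + 11.85 + 3.3124 + 8.9488 = 24.1714


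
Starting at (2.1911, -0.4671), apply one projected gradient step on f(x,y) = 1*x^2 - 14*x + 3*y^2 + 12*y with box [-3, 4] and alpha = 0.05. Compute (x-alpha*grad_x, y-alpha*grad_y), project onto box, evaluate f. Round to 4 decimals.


Step 1: Compute gradient at (2.1911, -0.4671).
grad_x = 2*1*2.1911 - 14 = -9.6178
grad_y = 2*3*-0.4671 + 12 = 9.1974
Step 2: Gradient step.
x_raw = 2.1911 - 0.05*-9.6178 = 2.672
y_raw = -0.4671 - 0.05*9.1974 = -0.927
Step 3: Project onto [-3, 4].
x_proj = clip(2.672) = 2.672
y_proj = clip(-0.927) = -0.927
Step 4: Evaluate f.
f(2.672, -0.927) = -38.8141


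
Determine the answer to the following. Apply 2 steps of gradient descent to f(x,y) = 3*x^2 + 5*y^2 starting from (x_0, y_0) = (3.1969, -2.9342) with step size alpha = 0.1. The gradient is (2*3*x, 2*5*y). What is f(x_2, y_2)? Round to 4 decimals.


Gradient descent on f(x,y) = 3*x^2 + 5*y^2.
Starting point: (3.1969, -2.9342), alpha = 0.1
Step 1: grad_x = 2*3*3.1969 = 19.1814, grad_y = 2*5*-2.9342 = -29.342
  x_1 = 3.1969 - 0.1*19.1814 = 1.2788
  y_1 = -2.9342 - 0.1*-29.342 = 0.0
Step 2: grad_x = 2*3*1.2788 = 7.6726, grad_y = 2*5*0.0 = 0.0
  x_2 = 1.2788 - 0.1*7.6726 = 0.5115
  y_2 = 0.0 - 0.1*0.0 = 0.0
f(0.5115, 0.0) = 3*0.5115^2 + 5*0.0^2 = 0.7849


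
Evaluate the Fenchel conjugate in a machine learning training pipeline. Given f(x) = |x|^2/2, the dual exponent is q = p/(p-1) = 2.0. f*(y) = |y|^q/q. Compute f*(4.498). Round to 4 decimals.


The conjugate exponent q satisfies 1/p + 1/q = 1.
p = 2, so q = 2/(2 - 1) = 2.0
|y|^q = 4.498^2.0 = 20.232
f*(4.498) = 20.232 / 2.0 = 10.116


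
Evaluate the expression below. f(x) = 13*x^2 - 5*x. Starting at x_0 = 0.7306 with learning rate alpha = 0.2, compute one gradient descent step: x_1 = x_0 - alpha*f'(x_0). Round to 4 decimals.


We compute the gradient at x_0 and apply the update.
f'(x) = 26*x - 5
f'(0.7306) = 26*0.7306 - 5 = 13.9956
x_1 = 0.7306 - 0.2*13.9956 = -2.0685


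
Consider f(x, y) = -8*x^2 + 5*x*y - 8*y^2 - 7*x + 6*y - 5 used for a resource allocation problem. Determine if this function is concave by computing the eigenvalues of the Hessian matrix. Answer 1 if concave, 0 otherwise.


The Hessian of f(x,y) = -8*x^2 + 5*x*y - 8*y^2 - 7*x + 6*y - 5 is:
H = [[-16, 5], [5, -16]]
Trace = -16 - 16 = -32
Determinant = -16*-16 - (5)^2 = 231
Discriminant = (-32)^2 - 4*231 = 100.0
Eigenvalues: lambda_1 = -21.0, lambda_2 = -11.0
The function is concave.

1


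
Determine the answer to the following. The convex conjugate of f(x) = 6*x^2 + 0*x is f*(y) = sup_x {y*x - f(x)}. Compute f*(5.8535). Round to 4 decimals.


f*(y) = sup_x {y*x - a*x^2 - b*x} = sup_x {(y-b)*x - a*x^2}
FOC: (y - b) - 2a*x = 0 => x* = (y - b)/(2a)
x* = (5.8535 - 0)/(2*6) = 0.4878
f*(5.8535) = (y-b)^2/(4a) = (5.8535 - 0)^2/(4*6)
= 34.2635/24 = 1.4276


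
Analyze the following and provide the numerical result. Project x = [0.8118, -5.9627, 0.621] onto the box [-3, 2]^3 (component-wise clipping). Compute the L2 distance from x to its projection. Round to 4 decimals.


Project each component onto [-3, 2].
clip(0.8118) = 0.8118, clip(-5.9627) = -3.0, clip(0.621) = 0.621
Projection = [0.8118, -3.0, 0.621]
Squared diffs: [0.0, 8.7776, 0.0]
Distance = sqrt(8.7776) = 2.9627


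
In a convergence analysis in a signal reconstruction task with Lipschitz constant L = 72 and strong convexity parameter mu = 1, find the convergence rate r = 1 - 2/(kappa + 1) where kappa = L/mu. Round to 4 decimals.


Step 1: Compute the condition number.
kappa = L/mu = 72/1 = 72.0
Step 2: Compute the convergence rate.
r = 1 - 2/(kappa + 1) = 1 - 2*mu/(L + mu) = (L - mu)/(L + mu) = 71/73 = 0.9726


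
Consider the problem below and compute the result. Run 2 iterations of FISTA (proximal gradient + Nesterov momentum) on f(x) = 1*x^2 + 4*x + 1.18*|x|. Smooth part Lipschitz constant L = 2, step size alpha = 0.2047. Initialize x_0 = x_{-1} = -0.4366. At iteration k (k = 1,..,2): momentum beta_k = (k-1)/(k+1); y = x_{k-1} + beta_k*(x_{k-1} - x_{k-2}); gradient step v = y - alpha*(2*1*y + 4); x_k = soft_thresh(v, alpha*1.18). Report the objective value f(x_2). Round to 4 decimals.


FISTA on f(x) = 1*x^2 + 4*x + 1.18*|x|
L = 2, alpha = 0.2047
Iteration 1: beta = 0.0, y = -0.4366 + 0.0*(-0.4366 + 0.4366) = -0.4366
  grad(y) = 3.1268, v = y - alpha*grad = -1.0767
  prox(v) = soft_thresh(-1.0767, 0.2415) = -0.8351
Iteration 2: beta = 0.3333, y = -0.8351 + 0.3333*(-0.8351 + 0.4366) = -0.9679
  grad(y) = 2.0641, v = y - alpha*grad = -1.3905
  prox(v) = soft_thresh(-1.3905, 0.2415) = -1.1489
f(x_2) = 1*(-1.1489)^2 + 4*(-1.1489) + 1.18*|-1.1489| = -1.9199


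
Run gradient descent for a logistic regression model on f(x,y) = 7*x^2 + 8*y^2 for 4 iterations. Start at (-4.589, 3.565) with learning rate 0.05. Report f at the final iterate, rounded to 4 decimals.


Gradient descent on f(x,y) = 7*x^2 + 8*y^2.
Starting point: (-4.589, 3.565), alpha = 0.05
Step 1: grad_x = 2*7*-4.589 = -64.246, grad_y = 2*8*3.565 = 57.04
  x_1 = -4.589 - 0.05*-64.246 = -1.3767
  y_1 = 3.565 - 0.05*57.04 = 0.713
Step 2: grad_x = 2*7*-1.3767 = -19.2738, grad_y = 2*8*0.713 = 11.408
  x_2 = -1.3767 - 0.05*-19.2738 = -0.413
  y_2 = 0.713 - 0.05*11.408 = 0.1426
Step 3: grad_x = 2*7*-0.413 = -5.7821, grad_y = 2*8*0.1426 = 2.2816
  x_3 = -0.413 - 0.05*-5.7821 = -0.1239
  y_3 = 0.1426 - 0.05*2.2816 = 0.0285
Step 4: grad_x = 2*7*-0.1239 = -1.7346, grad_y = 2*8*0.0285 = 0.4563
  x_4 = -0.1239 - 0.05*-1.7346 = -0.0372
  y_4 = 0.0285 - 0.05*0.4563 = 0.0057
f(-0.0372, 0.0057) = 7*(-0.0372)^2 + 8*0.0057^2 = 0.0099


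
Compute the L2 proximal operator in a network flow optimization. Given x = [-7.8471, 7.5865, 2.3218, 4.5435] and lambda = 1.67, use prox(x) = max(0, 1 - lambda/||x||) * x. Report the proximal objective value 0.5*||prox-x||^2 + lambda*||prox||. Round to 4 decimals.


Step 1: Compute ||x||.
||x|| = 12.0485
Step 2: Compute scaling factor.
scale = max(0, 1 - 1.67/12.0485) = 0.8614
Step 3: prox(x) = [-6.7594, 6.535, 2.0, 3.9137]
||prox(x)|| = 10.3785
Step 4: Proximal objective.
0.5*||prox-x||^2 = 1.3945
lambda*||prox|| = 17.3321
Total = 18.7265


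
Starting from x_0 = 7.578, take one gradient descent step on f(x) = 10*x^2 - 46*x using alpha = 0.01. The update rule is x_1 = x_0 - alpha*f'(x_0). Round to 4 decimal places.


We compute the gradient at x_0 and apply the update.
f'(x) = 20*x - 46
f'(7.578) = 20*7.578 - 46 = 105.56
x_1 = 7.578 - 0.01*105.56 = 6.5224


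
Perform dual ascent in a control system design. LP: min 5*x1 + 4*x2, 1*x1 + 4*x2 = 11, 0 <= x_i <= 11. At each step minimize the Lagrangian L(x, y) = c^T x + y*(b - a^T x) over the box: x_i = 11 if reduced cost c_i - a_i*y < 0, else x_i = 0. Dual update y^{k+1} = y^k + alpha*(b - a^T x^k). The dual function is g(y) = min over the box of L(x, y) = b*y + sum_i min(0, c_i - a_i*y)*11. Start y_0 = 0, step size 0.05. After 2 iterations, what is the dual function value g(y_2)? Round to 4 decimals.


Dual ascent for LP: min 5*x1 + 4*x2, 1*x1 + 4*x2 = 11, 0 <= x_i <= 11
Step 1: y^k = 0.0, reduced costs: (5.0, 4.0)
  x^k = (0.0, 0.0), subgradient = b - a^T x = 11.0
  y^{k+1} = 0.0 + 0.05*11.0 = 0.55
Step 2: y^k = 0.55, reduced costs: (4.45, 1.8)
  x^k = (0.0, 0.0), subgradient = b - a^T x = 11.0
  y^{k+1} = 0.55 + 0.05*11.0 = 1.1
Dual objective at y_2 = 1.1: reduced costs (3.9, -0.4), box minimizer x = (0.0, 11.0)
g(y_2) = b*y + (c1 - a1*y)*x1 + (c2 - a2*y)*x2 = 11*1.1 + 3.9*0.0 + (-0.4)*11.0 = 12.1 + 0.0 - 4.4 = 7.7


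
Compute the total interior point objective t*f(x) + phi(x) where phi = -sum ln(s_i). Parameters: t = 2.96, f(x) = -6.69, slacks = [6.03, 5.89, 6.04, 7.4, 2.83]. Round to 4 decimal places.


Step 1: Compute log-barrier.
ln values: [1.7967, 1.7733, 1.7984, 2.0015, 1.0403]
phi = -(1.7967 + 1.7733 + 1.7984 + 2.0015 + 1.0403) = -8.4102
Step 2: Compute augmented objective.
t*f(x) = 2.96*-6.69 = -19.8024
Total = -19.8024 - 8.4102 = -28.2126


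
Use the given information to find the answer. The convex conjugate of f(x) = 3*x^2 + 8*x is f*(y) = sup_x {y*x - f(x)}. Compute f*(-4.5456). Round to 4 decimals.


f*(y) = sup_x {y*x - a*x^2 - b*x} = sup_x {(y-b)*x - a*x^2}
FOC: (y - b) - 2a*x = 0 => x* = (y - b)/(2a)
x* = (-4.5456 - 8)/(2*3) = -2.0909
f*(-4.5456) = (y-b)^2/(4a) = (-4.5456 - 8)^2/(4*3)
= 157.3921/12 = 13.116


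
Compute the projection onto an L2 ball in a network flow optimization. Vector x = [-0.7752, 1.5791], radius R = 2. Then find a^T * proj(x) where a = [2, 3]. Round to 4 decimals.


Step 1: Compute ||x|| (intermediates to 6 decimals).
||x|| = sqrt((-0.7752)^2 + 1.5791^2) = 1.759117
Step 2: Project.
Since ||x|| <= R, proj = x (no scaling needed).
proj(x) = [-0.7752, 1.5791]
Step 3: Dot product.
a^T * proj(x) = 2*(-0.7752) + 3*1.5791 = 3.1869


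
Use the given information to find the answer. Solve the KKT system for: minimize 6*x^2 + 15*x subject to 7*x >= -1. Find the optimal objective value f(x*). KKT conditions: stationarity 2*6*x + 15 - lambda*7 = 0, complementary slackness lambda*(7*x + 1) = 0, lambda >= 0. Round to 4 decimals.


Step 1: Try lambda = 0 (constraint inactive).
x_unc = -15/(2*6) = -1.25
Check: 7*-1.25 = -8.75 < -1 -- violated!
Step 2: Constraint must be active: 7*x = -1
x* = -1/7 = -0.1429 (rounded; the exact value -1/7 is used below)
lambda = (2*6*(-1/7) + 15)/7 = 1.898
Step 3: Compute optimal value.
f(x*) = 6*(-1/7)^2 + 15*(-1/7) = -2.0204


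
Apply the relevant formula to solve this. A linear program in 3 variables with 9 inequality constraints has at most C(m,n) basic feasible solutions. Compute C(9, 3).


Each vertex corresponds to some choice of n active constraints out of m, so the number of vertices is at most C(m, n) = m! / (n!(m-n)!).
m = 9, n = 3
Numerator: 9 * 8 * 7
Denominator: 3! = 6
C(9, 3) = 84


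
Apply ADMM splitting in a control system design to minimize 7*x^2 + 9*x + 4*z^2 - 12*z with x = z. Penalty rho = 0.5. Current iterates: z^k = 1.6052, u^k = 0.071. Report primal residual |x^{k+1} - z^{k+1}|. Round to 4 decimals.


ADMM iteration with rho = 0.5, z^k = 1.6052, u^k = 0.071
Step 1: x-update.
Minimize 7*x^2 + 9*x + (0.5/2)*(x - 1.6052 + 0.071)^2
FOC: (2*7 + 0.5)*x = -9 + 0.5*(1.6052 - 0.071)
x^{k+1} = -0.5678
Step 2: z-update.
Minimize 4*z^2 - 12*z + (0.5/2)*(-0.5678 - z + 0.071)^2
FOC: (2*4 + 0.5)*z = 12 + 0.5*(-0.5678 + 0.071)
z^{k+1} = 1.3825
Step 3: u-update.
u^{k+1} = 0.071 - 0.5678 - 1.3825 = -1.8793
Step 4: Primal residual = |-0.5678 - 1.3825| = 1.9503


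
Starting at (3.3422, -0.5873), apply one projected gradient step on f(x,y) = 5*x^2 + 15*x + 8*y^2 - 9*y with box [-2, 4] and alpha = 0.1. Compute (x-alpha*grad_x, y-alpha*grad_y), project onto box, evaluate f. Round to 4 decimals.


Step 1: Compute gradient at (3.3422, -0.5873).
grad_x = 2*5*3.3422 + 15 = 48.422
grad_y = 2*8*-0.5873 - 9 = -18.3968
Step 2: Gradient step.
x_raw = 3.3422 - 0.1*48.422 = -1.5
y_raw = -0.5873 - 0.1*-18.3968 = 1.2524
Step 3: Project onto [-2, 4].
x_proj = clip(-1.5) = -1.5
y_proj = clip(1.2524) = 1.2524
Step 4: Evaluate f.
f(-1.5, 1.2524) = -9.9738


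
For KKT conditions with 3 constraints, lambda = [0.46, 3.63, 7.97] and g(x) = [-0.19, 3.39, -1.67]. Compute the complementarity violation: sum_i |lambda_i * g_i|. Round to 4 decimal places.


KKT complementary slackness check:
lambda_1 * g_1 = 0.46 * -0.19 = -0.0874
lambda_2 * g_2 = 3.63 * 3.39 = 12.3057
lambda_3 * g_3 = 7.97 * -1.67 = -13.3099
Total violation = 0.0874 + 12.3057 + 13.3099 = 25.703


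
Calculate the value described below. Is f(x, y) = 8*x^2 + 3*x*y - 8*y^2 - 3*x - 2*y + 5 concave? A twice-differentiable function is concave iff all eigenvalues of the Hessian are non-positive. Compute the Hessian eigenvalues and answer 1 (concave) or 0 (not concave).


The Hessian of f(x,y) = 8*x^2 + 3*x*y - 8*y^2 - 3*x - 2*y + 5 is:
H = [[16, 3], [3, -16]]
Trace = 16 - 16 = 0
Determinant = 16*-16 - (3)^2 = -265
Discriminant = (0)^2 - 4*-265 = 1060.0
Eigenvalues: lambda_1 = -16.2788, lambda_2 = 16.2788
The function is not concave.

0


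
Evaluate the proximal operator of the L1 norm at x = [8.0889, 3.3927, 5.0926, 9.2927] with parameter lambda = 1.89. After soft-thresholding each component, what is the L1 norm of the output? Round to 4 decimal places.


Soft-thresholding with lambda = 1.89:
prox(8.0889) = sign(8.0889)*max(|8.0889| - 1.89, 0) = 6.1989
prox(3.3927) = sign(3.3927)*max(|3.3927| - 1.89, 0) = 1.5027
prox(5.0926) = sign(5.0926)*max(|5.0926| - 1.89, 0) = 3.2026
prox(9.2927) = sign(9.2927)*max(|9.2927| - 1.89, 0) = 7.4027
prox(x) = [6.1989, 1.5027, 3.2026, 7.4027]
||prox(x)||_1 = 6.1989 + 1.5027 + 3.2026 + 7.4027 = 18.3069


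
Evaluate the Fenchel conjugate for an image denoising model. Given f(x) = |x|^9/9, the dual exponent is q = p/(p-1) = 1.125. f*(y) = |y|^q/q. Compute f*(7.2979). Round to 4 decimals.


The conjugate exponent q satisfies 1/p + 1/q = 1.
p = 9, so q = 9/(9 - 1) = 1.125
|y|^q = 7.2979^1.125 = 9.3562
f*(7.2979) = 9.3562 / 1.125 = 8.3166


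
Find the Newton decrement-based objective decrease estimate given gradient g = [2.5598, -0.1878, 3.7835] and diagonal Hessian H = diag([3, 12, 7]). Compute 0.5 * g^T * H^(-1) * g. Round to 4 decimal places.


Step 1: H is diagonal, so H^(-1) * g = [0.8533, -0.0157, 0.5405].
Step 2: g^T H^(-1) g = sum_i g_i^2 / H_ii
  = (2.5598)^2/3 + (-0.1878)^2/12 + (3.7835)^2/7
  = 2.1842 + 0.0029 + 2.045 = 4.2321
Step 3: Objective decrease = 0.5 * g^T H^(-1) g = 2.1161


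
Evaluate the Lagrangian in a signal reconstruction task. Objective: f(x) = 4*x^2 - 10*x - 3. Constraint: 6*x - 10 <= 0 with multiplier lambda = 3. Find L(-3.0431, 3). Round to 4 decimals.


Step 1: Evaluate f(x).
f(-3.0431) = 4*(-3.0431)^2 - 10*(-3.0431) - 3 = 64.4728
Step 2: Evaluate g(x).
g(-3.0431) = 6*-3.0431 - 10 = -28.2586
Step 3: Compute Lagrangian.
L = 64.4728 + 3*-28.2586 = -20.303


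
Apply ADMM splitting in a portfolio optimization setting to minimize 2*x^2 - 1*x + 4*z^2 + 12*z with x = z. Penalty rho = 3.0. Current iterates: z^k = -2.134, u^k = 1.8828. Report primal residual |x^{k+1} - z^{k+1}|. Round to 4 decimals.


ADMM iteration with rho = 3.0, z^k = -2.134, u^k = 1.8828
Step 1: x-update.
Minimize 2*x^2 - 1*x + (3.0/2)*(x + 2.134 + 1.8828)^2
FOC: (2*2 + 3.0)*x = 1 + 3.0*(-2.134 - 1.8828)
x^{k+1} = -1.5786
Step 2: z-update.
Minimize 4*z^2 + 12*z + (3.0/2)*(-1.5786 - z + 1.8828)^2
FOC: (2*4 + 3.0)*z = -12 + 3.0*(-1.5786 + 1.8828)
z^{k+1} = -1.008
Step 3: u-update.
u^{k+1} = 1.8828 - 1.5786 + 1.008 = 1.3121
Step 4: Primal residual = |-1.5786 + 1.008| = 0.5707


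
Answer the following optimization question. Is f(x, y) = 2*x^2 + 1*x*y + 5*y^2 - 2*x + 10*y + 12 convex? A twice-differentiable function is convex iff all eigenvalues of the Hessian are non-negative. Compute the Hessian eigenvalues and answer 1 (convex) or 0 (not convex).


The Hessian of f(x,y) = 2*x^2 + 1*x*y + 5*y^2 - 2*x + 10*y + 12 is:
H = [[4, 1], [1, 10]]
Trace = 4 + 10 = 14
Determinant = 4*10 - (1)^2 = 39
Discriminant = (14)^2 - 4*39 = 40.0
Eigenvalues: lambda_1 = 3.8377, lambda_2 = 10.1623
The function is convex.

1


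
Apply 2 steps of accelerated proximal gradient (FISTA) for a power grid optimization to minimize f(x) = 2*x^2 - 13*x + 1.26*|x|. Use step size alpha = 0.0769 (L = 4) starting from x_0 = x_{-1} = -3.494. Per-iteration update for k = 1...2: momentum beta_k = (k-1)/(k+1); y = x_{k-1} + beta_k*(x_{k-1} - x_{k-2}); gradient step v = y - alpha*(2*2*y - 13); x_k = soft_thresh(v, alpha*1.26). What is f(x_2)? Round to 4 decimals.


FISTA on f(x) = 2*x^2 - 13*x + 1.26*|x|
L = 4, alpha = 0.0769
Iteration 1: beta = 0.0, y = -3.494 + 0.0*(-3.494 + 3.494) = -3.494
  grad(y) = -26.976, v = y - alpha*grad = -1.4195
  prox(v) = soft_thresh(-1.4195, 0.0969) = -1.3227
Iteration 2: beta = 0.3333, y = -1.3227 + 0.3333*(-1.3227 + 3.494) = -0.5989
  grad(y) = -15.3955, v = y - alpha*grad = 0.585
  prox(v) = soft_thresh(0.585, 0.0969) = 0.4881
f(x_2) = 2*0.4881^2 - 13*0.4881 + 1.26*|0.4881| = -5.2543


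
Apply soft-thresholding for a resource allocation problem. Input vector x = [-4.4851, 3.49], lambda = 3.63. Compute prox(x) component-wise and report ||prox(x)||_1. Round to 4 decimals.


Soft-thresholding with lambda = 3.63:
prox(-4.4851) = sign(-4.4851)*max(|-4.4851| - 3.63, 0) = -0.8551
prox(3.49) = sign(3.49)*max(|3.49| - 3.63, 0) = 0.0
prox(x) = [-0.8551, 0.0]
||prox(x)||_1 = 0.8551 + 0.0 = 0.8551


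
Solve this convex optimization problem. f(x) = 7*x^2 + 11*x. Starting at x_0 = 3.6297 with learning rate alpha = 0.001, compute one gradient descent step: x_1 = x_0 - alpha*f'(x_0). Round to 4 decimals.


We compute the gradient at x_0 and apply the update.
f'(x) = 14*x + 11
f'(3.6297) = 14*3.6297 + 11 = 61.8158
x_1 = 3.6297 - 0.001*61.8158 = 3.5679


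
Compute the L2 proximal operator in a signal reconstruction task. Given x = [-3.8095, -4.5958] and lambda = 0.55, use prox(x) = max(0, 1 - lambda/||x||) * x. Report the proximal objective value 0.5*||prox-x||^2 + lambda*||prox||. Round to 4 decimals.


Step 1: Compute ||x||.
||x|| = 5.9694
Step 2: Compute scaling factor.
scale = max(0, 1 - 0.55/5.9694) = 0.9079
Step 3: prox(x) = [-3.4585, -4.1724]
||prox(x)|| = 5.4194
Step 4: Proximal objective.
0.5*||prox-x||^2 = 0.1513
lambda*||prox|| = 2.9807
Total = 3.1319


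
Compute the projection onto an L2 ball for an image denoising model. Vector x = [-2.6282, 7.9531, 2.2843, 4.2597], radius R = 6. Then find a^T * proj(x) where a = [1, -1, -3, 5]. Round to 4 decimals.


Step 1: Compute ||x|| (intermediates to 6 decimals).
||x|| = sqrt((-2.6282)^2 + 7.9531^2 + 2.2843^2 + 4.2597^2) = 9.670693
Step 2: Project.
Since ||x|| > R, scale = R/||x|| = 6/9.670693 = 0.620431, proj(x) = scale * x
proj(x) = [-1.630617, 4.93435, 1.417251, 2.64285]
Step 3: Dot product.
a^T * proj(x) = 1*(-1.630617) - 1*4.93435 - 3*1.417251 + 5*2.64285 = 2.3975


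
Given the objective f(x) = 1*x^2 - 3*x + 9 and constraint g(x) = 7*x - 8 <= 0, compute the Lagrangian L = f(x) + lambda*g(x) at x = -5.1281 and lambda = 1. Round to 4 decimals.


Step 1: Evaluate f(x).
f(-5.1281) = 1*(-5.1281)^2 - 3*(-5.1281) + 9 = 50.6817
Step 2: Evaluate g(x).
g(-5.1281) = 7*-5.1281 - 8 = -43.8967
Step 3: Compute Lagrangian.
L = 50.6817 + 1*-43.8967 = 6.785


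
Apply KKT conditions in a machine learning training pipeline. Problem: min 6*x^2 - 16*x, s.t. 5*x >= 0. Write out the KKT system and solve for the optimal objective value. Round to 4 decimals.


Step 1: Try lambda = 0 (constraint inactive).
Stationarity: 2*6*x - 16 = 0
x* = 16/(2*6) = 4/3 = 1.3333 (rounded; the exact value 4/3 is used below)
Check constraint: 5*1.3333 = 6.6665 >= 0 -- satisfied.
Step 2: Compute optimal value.
f(x*) = 6*(4/3)^2 - 16*(4/3) = -10.6667


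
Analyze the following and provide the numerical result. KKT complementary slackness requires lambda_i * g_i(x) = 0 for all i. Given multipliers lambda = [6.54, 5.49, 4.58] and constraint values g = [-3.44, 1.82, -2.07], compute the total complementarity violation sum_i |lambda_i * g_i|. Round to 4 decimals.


KKT complementary slackness check:
lambda_1 * g_1 = 6.54 * -3.44 = -22.4976
lambda_2 * g_2 = 5.49 * 1.82 = 9.9918
lambda_3 * g_3 = 4.58 * -2.07 = -9.4806
Total violation = 22.4976 + 9.9918 + 9.4806 = 41.97


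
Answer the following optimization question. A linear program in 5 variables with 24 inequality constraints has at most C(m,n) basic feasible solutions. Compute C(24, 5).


Each vertex corresponds to some choice of n active constraints out of m, so the number of vertices is at most C(m, n) = m! / (n!(m-n)!).
m = 24, n = 5
Numerator: 24 * 23 * 22 * 21 * 20
Denominator: 5! = 120
C(24, 5) = 42504


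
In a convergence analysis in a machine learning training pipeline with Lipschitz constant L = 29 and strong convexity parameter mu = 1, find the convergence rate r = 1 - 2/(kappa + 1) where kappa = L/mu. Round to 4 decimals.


Step 1: Compute the condition number.
kappa = L/mu = 29/1 = 29.0
Step 2: Compute the convergence rate.
r = 1 - 2/(kappa + 1) = 1 - 2*mu/(L + mu) = (L - mu)/(L + mu) = 28/30 = 0.9333


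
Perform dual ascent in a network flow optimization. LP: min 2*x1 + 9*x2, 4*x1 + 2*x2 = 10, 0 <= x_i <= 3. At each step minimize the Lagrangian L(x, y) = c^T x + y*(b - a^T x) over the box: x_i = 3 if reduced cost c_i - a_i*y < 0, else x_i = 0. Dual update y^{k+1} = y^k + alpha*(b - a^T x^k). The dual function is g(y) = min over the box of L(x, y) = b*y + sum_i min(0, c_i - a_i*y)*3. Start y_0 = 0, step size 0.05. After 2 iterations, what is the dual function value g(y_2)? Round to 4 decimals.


Dual ascent for LP: min 2*x1 + 9*x2, 4*x1 + 2*x2 = 10, 0 <= x_i <= 3
Step 1: y^k = 0.0, reduced costs: (2.0, 9.0)
  x^k = (0.0, 0.0), subgradient = b - a^T x = 10.0
  y^{k+1} = 0.0 + 0.05*10.0 = 0.5
Step 2: y^k = 0.5, reduced costs: (0.0, 8.0)
  x^k = (0.0, 0.0), subgradient = b - a^T x = 10.0
  y^{k+1} = 0.5 + 0.05*10.0 = 1.0
Dual objective at y_2 = 1.0: reduced costs (-2.0, 7.0), box minimizer x = (3.0, 0.0)
g(y_2) = b*y + (c1 - a1*y)*x1 + (c2 - a2*y)*x2 = 10*1.0 + (-2.0)*3.0 + 7.0*0.0 = 10.0 - 6.0 + 0.0 = 4.0


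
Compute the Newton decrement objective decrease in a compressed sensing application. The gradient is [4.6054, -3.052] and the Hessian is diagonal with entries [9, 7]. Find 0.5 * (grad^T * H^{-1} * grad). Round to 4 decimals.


Step 1: H is diagonal, so H^(-1) * g = [0.5117, -0.436].
Step 2: g^T H^(-1) g = sum_i g_i^2 / H_ii
  = (4.6054)^2/9 + (-3.052)^2/7
  = 2.3566 + 1.3307 = 3.6873
Step 3: Objective decrease = 0.5 * g^T H^(-1) g = 1.8437


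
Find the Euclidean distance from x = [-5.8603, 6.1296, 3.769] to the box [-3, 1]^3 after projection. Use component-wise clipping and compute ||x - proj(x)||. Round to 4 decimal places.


Project each component onto [-3, 1].
clip(-5.8603) = -3.0, clip(6.1296) = 1.0, clip(3.769) = 1.0
Projection = [-3.0, 1.0, 1.0]
Squared diffs: [8.1813, 26.3128, 7.6674]
Distance = sqrt(42.1615) = 6.4932


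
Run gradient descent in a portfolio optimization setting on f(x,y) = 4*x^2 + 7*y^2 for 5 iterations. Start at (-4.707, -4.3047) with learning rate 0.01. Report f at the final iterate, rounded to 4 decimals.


Gradient descent on f(x,y) = 4*x^2 + 7*y^2.
Starting point: (-4.707, -4.3047), alpha = 0.01
Step 1: grad_x = 2*4*-4.707 = -37.656, grad_y = 2*7*-4.3047 = -60.2658
  x_1 = -4.707 - 0.01*-37.656 = -4.3304
  y_1 = -4.3047 - 0.01*-60.2658 = -3.702
Step 2: grad_x = 2*4*-4.3304 = -34.6435, grad_y = 2*7*-3.702 = -51.8286
  x_2 = -4.3304 - 0.01*-34.6435 = -3.984
  y_2 = -3.702 - 0.01*-51.8286 = -3.1838
Step 3: grad_x = 2*4*-3.984 = -31.872, grad_y = 2*7*-3.1838 = -44.5726
  x_3 = -3.984 - 0.01*-31.872 = -3.6653
  y_3 = -3.1838 - 0.01*-44.5726 = -2.738
Step 4: grad_x = 2*4*-3.6653 = -29.3223, grad_y = 2*7*-2.738 = -38.3324
  x_4 = -3.6653 - 0.01*-29.3223 = -3.3721
  y_4 = -2.738 - 0.01*-38.3324 = -2.3547
Step 5: grad_x = 2*4*-3.3721 = -26.9765, grad_y = 2*7*-2.3547 = -32.9659
  x_5 = -3.3721 - 0.01*-26.9765 = -3.1023
  y_5 = -2.3547 - 0.01*-32.9659 = -2.025
f(-3.1023, -2.025) = 4*(-3.1023)^2 + 7*(-2.025)^2 = 67.2027


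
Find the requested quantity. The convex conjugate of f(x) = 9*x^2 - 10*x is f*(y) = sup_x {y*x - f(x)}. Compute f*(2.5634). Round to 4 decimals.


f*(y) = sup_x {y*x - a*x^2 - b*x} = sup_x {(y-b)*x - a*x^2}
FOC: (y - b) - 2a*x = 0 => x* = (y - b)/(2a)
x* = (2.5634 + 10)/(2*9) = 0.698
f*(2.5634) = (y-b)^2/(4a) = (2.5634 + 10)^2/(4*9)
= 157.839/36 = 4.3844


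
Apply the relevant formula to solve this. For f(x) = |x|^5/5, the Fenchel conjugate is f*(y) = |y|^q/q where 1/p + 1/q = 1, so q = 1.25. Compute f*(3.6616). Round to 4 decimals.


The conjugate exponent q satisfies 1/p + 1/q = 1.
p = 5, so q = 5/(5 - 1) = 1.25
|y|^q = 3.6616^1.25 = 5.0651
f*(3.6616) = 5.0651 / 1.25 = 4.0521


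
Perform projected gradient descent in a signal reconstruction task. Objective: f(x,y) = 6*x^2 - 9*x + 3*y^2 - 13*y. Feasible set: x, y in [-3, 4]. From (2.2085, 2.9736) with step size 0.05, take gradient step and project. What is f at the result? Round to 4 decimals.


Step 1: Compute gradient at (2.2085, 2.9736).
grad_x = 2*6*2.2085 - 9 = 17.502
grad_y = 2*3*2.9736 - 13 = 4.8416
Step 2: Gradient step.
x_raw = 2.2085 - 0.05*17.502 = 1.3334
y_raw = 2.9736 - 0.05*4.8416 = 2.7315
Step 3: Project onto [-3, 4].
x_proj = clip(1.3334) = 1.3334
y_proj = clip(2.7315) = 2.7315
Step 4: Evaluate f.
f(1.3334, 2.7315) = -14.459


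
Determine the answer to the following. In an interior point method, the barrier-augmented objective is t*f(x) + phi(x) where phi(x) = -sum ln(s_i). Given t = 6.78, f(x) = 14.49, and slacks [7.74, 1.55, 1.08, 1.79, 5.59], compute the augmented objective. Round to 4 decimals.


Step 1: Compute log-barrier.
ln values: [2.0464, 0.4383, 0.077, 0.5822, 1.721]
phi = -(2.0464 + 0.4383 + 0.077 + 0.5822 + 1.721) = -4.8648
Step 2: Compute augmented objective.
t*f(x) = 6.78*14.49 = 98.2422
Total = 98.2422 - 4.8648 = 93.3774


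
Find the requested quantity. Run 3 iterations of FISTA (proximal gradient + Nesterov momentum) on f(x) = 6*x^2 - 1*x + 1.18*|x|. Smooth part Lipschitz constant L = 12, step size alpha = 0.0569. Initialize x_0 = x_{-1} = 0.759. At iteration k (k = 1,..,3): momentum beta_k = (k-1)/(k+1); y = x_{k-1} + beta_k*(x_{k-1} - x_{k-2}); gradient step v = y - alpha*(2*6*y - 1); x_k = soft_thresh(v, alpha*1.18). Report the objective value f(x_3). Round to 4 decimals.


FISTA on f(x) = 6*x^2 - 1*x + 1.18*|x|
L = 12, alpha = 0.0569
Iteration 1: beta = 0.0, y = 0.759 + 0.0*(0.759 - 0.759) = 0.759
  grad(y) = 8.108, v = y - alpha*grad = 0.2977
  prox(v) = soft_thresh(0.2977, 0.0671) = 0.2305
Iteration 2: beta = 0.3333, y = 0.2305 + 0.3333*(0.2305 - 0.759) = 0.0544
  grad(y) = -0.3478, v = y - alpha*grad = 0.0741
  prox(v) = soft_thresh(0.0741, 0.0671) = 0.007
Iteration 3: beta = 0.5, y = 0.007 + 0.5*(0.007 - 0.2305) = -0.1048
  grad(y) = -2.2571, v = y - alpha*grad = 0.0237
  prox(v) = soft_thresh(0.0237, 0.0671) = 0.0
f(x_3) = 6*0.0^2 - 1*0.0 + 1.18*|0.0| = 0.0


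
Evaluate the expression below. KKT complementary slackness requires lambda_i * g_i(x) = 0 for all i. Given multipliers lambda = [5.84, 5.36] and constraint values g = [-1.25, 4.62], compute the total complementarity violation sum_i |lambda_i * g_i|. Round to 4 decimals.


KKT complementary slackness check:
lambda_1 * g_1 = 5.84 * -1.25 = -7.3
lambda_2 * g_2 = 5.36 * 4.62 = 24.7632
Total violation = 7.3 + 24.7632 = 32.0632


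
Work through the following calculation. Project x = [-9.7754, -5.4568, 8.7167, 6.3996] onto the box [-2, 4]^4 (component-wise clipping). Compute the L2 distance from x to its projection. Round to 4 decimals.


Project each component onto [-2, 4].
clip(-9.7754) = -2.0, clip(-5.4568) = -2.0, clip(8.7167) = 4.0, clip(6.3996) = 4.0
Projection = [-2.0, -2.0, 4.0, 4.0]
Squared diffs: [60.4568, 11.9495, 22.2473, 5.7581]
Distance = sqrt(100.4117) = 10.0206


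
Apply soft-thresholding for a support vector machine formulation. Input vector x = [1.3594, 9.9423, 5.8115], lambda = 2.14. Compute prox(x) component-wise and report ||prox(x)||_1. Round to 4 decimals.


Soft-thresholding with lambda = 2.14:
prox(1.3594) = sign(1.3594)*max(|1.3594| - 2.14, 0) = 0.0
prox(9.9423) = sign(9.9423)*max(|9.9423| - 2.14, 0) = 7.8023
prox(5.8115) = sign(5.8115)*max(|5.8115| - 2.14, 0) = 3.6715
prox(x) = [0.0, 7.8023, 3.6715]
||prox(x)||_1 = 0.0 + 7.8023 + 3.6715 = 11.4738


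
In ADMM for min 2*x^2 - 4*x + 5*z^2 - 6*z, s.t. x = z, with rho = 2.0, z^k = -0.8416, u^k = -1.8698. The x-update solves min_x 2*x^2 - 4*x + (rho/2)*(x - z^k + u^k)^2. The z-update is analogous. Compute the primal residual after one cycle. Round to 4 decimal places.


ADMM iteration with rho = 2.0, z^k = -0.8416, u^k = -1.8698
Step 1: x-update.
Minimize 2*x^2 - 4*x + (2.0/2)*(x + 0.8416 - 1.8698)^2
FOC: (2*2 + 2.0)*x = 4 + 2.0*(-0.8416 + 1.8698)
x^{k+1} = 1.0094
Step 2: z-update.
Minimize 5*z^2 - 6*z + (2.0/2)*(1.0094 - z - 1.8698)^2
FOC: (2*5 + 2.0)*z = 6 + 2.0*(1.0094 - 1.8698)
z^{k+1} = 0.3566
Step 3: u-update.
u^{k+1} = -1.8698 + 1.0094 - 0.3566 = -1.217
Step 4: Primal residual = |1.0094 - 0.3566| = 0.6528


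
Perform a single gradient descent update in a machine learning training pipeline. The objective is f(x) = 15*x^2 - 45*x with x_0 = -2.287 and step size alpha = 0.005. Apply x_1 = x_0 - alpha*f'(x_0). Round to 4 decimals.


We compute the gradient at x_0 and apply the update.
f'(x) = 30*x - 45
f'(-2.287) = 30*-2.287 - 45 = -113.61
x_1 = -2.287 - 0.005*-113.61 = -1.719


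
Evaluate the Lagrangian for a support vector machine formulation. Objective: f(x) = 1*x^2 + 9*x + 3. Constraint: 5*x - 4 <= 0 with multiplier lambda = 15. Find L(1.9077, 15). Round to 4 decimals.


Step 1: Evaluate f(x).
f(1.9077) = 1*1.9077^2 + 9*1.9077 + 3 = 23.8086
Step 2: Evaluate g(x).
g(1.9077) = 5*1.9077 - 4 = 5.5385
Step 3: Compute Lagrangian.
L = 23.8086 + 15*5.5385 = 106.8861


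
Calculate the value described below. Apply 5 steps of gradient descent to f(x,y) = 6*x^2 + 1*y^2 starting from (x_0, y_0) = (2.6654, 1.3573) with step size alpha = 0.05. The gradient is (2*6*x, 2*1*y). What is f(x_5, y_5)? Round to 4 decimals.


Gradient descent on f(x,y) = 6*x^2 + 1*y^2.
Starting point: (2.6654, 1.3573), alpha = 0.05
Step 1: grad_x = 2*6*2.6654 = 31.9848, grad_y = 2*1*1.3573 = 2.7146
  x_1 = 2.6654 - 0.05*31.9848 = 1.0662
  y_1 = 1.3573 - 0.05*2.7146 = 1.2216
Step 2: grad_x = 2*6*1.0662 = 12.7939, grad_y = 2*1*1.2216 = 2.4431
  x_2 = 1.0662 - 0.05*12.7939 = 0.4265
  y_2 = 1.2216 - 0.05*2.4431 = 1.0994
Step 3: grad_x = 2*6*0.4265 = 5.1176, grad_y = 2*1*1.0994 = 2.1988
  x_3 = 0.4265 - 0.05*5.1176 = 0.1706
  y_3 = 1.0994 - 0.05*2.1988 = 0.9895
Step 4: grad_x = 2*6*0.1706 = 2.047, grad_y = 2*1*0.9895 = 1.9789
  x_4 = 0.1706 - 0.05*2.047 = 0.0682
  y_4 = 0.9895 - 0.05*1.9789 = 0.8905
Step 5: grad_x = 2*6*0.0682 = 0.8188, grad_y = 2*1*0.8905 = 1.781
  x_5 = 0.0682 - 0.05*0.8188 = 0.0273
  y_5 = 0.8905 - 0.05*1.781 = 0.8015
f(0.0273, 0.8015) = 6*0.0273^2 + 1*0.8015^2 = 0.6468


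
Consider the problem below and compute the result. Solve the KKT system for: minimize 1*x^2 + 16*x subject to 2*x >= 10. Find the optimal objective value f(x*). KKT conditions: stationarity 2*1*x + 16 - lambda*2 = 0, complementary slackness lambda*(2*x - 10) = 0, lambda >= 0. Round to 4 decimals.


Step 1: Try lambda = 0 (constraint inactive).
x_unc = -16/(2*1) = -8.0
Check: 2*-8.0 = -16.0 < 10 -- violated!
Step 2: Constraint must be active: 2*x = 10
x* = 10/2 = 5.0
lambda = (2*1*5.0 + 16)/2 = 13.0
Step 3: Compute optimal value.
f(x*) = 1*5.0^2 + 16*5.0 = 105.0


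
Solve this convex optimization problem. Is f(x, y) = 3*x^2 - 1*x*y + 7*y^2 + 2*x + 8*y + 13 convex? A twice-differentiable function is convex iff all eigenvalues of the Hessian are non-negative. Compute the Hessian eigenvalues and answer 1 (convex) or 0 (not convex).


The Hessian of f(x,y) = 3*x^2 - 1*x*y + 7*y^2 + 2*x + 8*y + 13 is:
H = [[6, -1], [-1, 14]]
Trace = 6 + 14 = 20
Determinant = 6*14 - (-1)^2 = 83
Discriminant = (20)^2 - 4*83 = 68.0
Eigenvalues: lambda_1 = 5.8769, lambda_2 = 14.1231
The function is convex.

1


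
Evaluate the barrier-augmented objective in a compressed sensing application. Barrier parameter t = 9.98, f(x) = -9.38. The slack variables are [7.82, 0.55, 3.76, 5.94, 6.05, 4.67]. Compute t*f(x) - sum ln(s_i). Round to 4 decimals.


Step 1: Compute log-barrier.
ln values: [2.0567, -0.5978, 1.3244, 1.7817, 1.8001, 1.5412]
phi = -(2.0567 - 0.5978 + 1.3244 + 1.7817 + 1.8001 + 1.5412) = -7.9062
Step 2: Compute augmented objective.
t*f(x) = 9.98*-9.38 = -93.6124
Total = -93.6124 - 7.9062 = -101.5186
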